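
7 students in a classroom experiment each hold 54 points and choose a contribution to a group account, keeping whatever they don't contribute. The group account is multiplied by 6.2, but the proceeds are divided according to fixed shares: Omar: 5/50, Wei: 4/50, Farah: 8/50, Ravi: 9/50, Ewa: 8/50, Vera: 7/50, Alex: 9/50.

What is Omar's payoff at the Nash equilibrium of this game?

120.96 points

Player j's private return per contributed unit is 6.2 × (j's share). Contributing is weakly dominant for j when that share is at least 1/6.2 = 0.1613, and contributing 0 is dominant otherwise.
Ravi and Alex are above the threshold, contributing 54 each; the remaining 5 contribute 0. Total contributed: 108.
Omar keeps 54 and receives 6.2 × 108 × 5/50 = 66.96 from the group account, for a payoff of 120.96.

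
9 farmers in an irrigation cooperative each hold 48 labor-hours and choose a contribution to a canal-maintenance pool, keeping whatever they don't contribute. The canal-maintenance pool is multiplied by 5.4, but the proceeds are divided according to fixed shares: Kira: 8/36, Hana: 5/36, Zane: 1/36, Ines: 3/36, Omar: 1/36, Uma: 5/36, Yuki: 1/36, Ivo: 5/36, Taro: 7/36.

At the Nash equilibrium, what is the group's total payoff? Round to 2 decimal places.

Each unit j contributes comes back to j as 5.4 × (j's share), so j prefers to contribute only if that share exceeds 1/5.4 = 0.1852; otherwise keeping the unit dominates.
The shares above 0.1852 belong to Kira and Taro, contributing 48 each; the remaining 7 contribute 0. Total contributed: 96.
The canal-maintenance pool pays out 5.4 × 96 = 518.40 in total (split across the unequal shares, but the aggregate is all that matters for the group sum).
The 7 free-riders keep 48 each, adding 336. Group total = 336 + 518.40 = 854.40.

854.40 labor-hours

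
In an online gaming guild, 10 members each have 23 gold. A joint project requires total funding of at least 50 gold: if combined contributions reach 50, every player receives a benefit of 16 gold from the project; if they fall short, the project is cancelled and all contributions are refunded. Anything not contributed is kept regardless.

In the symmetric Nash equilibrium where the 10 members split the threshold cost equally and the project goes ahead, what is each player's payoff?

34 gold

Equal share of the threshold: 50/10 = 5.
At this profile no one gains by cutting their contribution: any cut drops the total below 50, the project is cancelled, contributions are refunded, and the deviator ends with 23, which is less than 23 − 5 + 16 = 34. Contributing more than 5 just wastes the excess. So contributing exactly 5 is a best response.
Each player's payoff: 23 − 5 + 16 = 34.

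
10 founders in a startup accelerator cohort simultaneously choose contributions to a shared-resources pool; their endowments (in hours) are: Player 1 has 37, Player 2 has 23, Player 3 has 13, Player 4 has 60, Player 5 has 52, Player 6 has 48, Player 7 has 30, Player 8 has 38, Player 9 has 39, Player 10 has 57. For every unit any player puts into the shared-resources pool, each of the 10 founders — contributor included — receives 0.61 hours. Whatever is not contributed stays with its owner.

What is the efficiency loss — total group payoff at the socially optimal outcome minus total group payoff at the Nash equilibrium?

The private return per contributed unit is 0.61 < 1 for everyone, so the Nash equilibrium is zero contribution and the group total is Σ E_j = 37 + 23 + 13 + 60 + 52 + 48 + 30 + 38 + 39 + 57 = 397.
Each contributed unit returns 6.100 to the group, so the social optimum is full contribution by everyone: group total = 6.100 × 397 = 2421.70.
Efficiency loss = (6.100 − 1) × 397 = 2024.70.

2024.70 hours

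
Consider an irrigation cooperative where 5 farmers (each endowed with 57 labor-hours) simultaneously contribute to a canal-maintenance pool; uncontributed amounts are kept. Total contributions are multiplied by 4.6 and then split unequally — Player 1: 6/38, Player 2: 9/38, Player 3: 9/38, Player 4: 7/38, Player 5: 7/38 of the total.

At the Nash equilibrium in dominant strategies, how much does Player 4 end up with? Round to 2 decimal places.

Each unit j contributes comes back to j as 4.6 × (j's share), so j prefers to contribute only if that share exceeds 1/4.6 = 0.2174; otherwise keeping the unit dominates.
Player 2 and Player 3 are above the threshold, contributing 57 each; the remaining 3 contribute 0. Total contributed: 114.
Player 4 keeps 57 and receives 4.6 × 114 × 7/38 = 96.60 from the canal-maintenance pool, for a payoff of 153.60.

153.60 labor-hours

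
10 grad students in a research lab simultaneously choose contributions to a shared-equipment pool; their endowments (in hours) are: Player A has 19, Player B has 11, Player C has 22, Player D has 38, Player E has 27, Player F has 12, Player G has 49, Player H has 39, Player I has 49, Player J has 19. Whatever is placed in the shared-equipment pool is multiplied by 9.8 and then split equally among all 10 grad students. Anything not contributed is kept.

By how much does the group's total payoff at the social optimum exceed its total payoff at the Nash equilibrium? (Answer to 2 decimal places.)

The private return per contributed unit is 9.8/10 = 0.9800 < 1 for every player regardless of endowment, so the Nash equilibrium is zero contribution and the group total is Σ E_j = 19 + 11 + 22 + 38 + 27 + 12 + 49 + 39 + 49 + 19 = 285.
Each contributed unit returns 9.800 to the group, so the social optimum is full contribution by everyone: group total = 9.800 × 285 = 2793.00.
Efficiency loss = (9.800 − 1) × 285 = 2508.00.

2508.00 hours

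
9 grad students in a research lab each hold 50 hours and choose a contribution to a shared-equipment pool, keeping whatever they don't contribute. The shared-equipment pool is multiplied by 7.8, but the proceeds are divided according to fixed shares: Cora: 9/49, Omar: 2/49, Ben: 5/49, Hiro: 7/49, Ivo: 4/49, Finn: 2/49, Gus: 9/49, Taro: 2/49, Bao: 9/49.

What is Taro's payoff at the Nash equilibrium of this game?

113.67 hours

For player j, contributing a unit is worthwhile iff 7.8 × (j's share) ≥ 1, i.e. iff j's share is at least 0.1282.
Cora, Hiro, Gus and Bao are above the threshold, contributing 50 each; the remaining 5 contribute 0. Total contributed: 200.
Taro keeps 50 and receives 7.8 × 200 × 2/49 = 63.67 from the shared-equipment pool, for a payoff of 113.67.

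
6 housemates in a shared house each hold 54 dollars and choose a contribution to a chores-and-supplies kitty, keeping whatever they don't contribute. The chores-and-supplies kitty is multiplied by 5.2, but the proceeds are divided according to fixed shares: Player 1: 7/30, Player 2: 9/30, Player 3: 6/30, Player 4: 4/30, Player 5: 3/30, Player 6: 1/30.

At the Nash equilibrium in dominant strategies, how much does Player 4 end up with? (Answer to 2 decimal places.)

A player with share s gets back 5.2·s per unit contributed, so full contribution is dominant for anyone with s > 1/5.2 = 0.1923 and zero contribution is dominant for anyone below.
The shares above 0.1923 belong to Player 1, Player 2 and Player 3, contributing 54 each; the remaining 3 contribute 0. Total contributed: 162.
Player 4 keeps 54 and receives 5.2 × 162 × 4/30 = 112.32 from the chores-and-supplies kitty, for a payoff of 166.32.

166.32 dollars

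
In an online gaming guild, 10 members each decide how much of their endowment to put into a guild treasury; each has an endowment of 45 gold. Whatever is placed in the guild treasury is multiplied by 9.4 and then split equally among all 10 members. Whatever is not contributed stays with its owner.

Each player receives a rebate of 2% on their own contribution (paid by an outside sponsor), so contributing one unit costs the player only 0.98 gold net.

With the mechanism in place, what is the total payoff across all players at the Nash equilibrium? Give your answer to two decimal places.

Even with the mechanism, each unit contributed returns only (9.4/10) / 0.98 = 0.9592 per unit of net cost, so contributing nothing is still dominant.
At the Nash equilibrium no one contributes; group total payoff = 10 × 45 = 450.

450.00 gold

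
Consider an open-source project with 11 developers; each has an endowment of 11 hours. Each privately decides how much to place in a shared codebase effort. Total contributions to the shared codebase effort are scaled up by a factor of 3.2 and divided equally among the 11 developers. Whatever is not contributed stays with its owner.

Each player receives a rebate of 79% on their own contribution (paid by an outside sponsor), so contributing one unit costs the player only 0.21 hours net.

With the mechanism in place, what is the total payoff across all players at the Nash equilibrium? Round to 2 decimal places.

482.79 hours

The effective private return per unit is now (3.2/11) / 0.21 = 1.3853 > 1, so every player's dominant strategy flips to full contribution.
So the Nash equilibrium is full contribution by all 11; the group earns 11 × (11 × 0.79 + 3.2 × 11) = 482.79.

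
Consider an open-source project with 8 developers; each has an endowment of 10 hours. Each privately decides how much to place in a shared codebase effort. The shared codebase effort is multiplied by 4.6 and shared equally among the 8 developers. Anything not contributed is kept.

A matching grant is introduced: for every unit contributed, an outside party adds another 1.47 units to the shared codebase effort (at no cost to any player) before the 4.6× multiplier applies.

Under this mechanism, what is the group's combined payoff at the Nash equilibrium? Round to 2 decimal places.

908.96 hours

The effective private return per unit is now 4.6 × 2.47 / 8 = 1.4203 > 1, so every player's dominant strategy flips to full contribution.
At the Nash equilibrium everyone contributes 10. Group total payoff = 4.6 × 2.47 × 80 = 908.96.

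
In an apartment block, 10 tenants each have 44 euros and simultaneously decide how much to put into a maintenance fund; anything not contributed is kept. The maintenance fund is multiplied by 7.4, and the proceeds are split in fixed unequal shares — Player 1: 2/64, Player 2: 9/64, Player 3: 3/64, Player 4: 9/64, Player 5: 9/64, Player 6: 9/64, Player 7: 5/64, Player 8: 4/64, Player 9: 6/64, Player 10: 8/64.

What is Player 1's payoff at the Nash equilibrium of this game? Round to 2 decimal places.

Each unit j contributes comes back to j as 7.4 × (j's share), so j prefers to contribute only if that share exceeds 1/7.4 = 0.1351; otherwise keeping the unit dominates.
Player 2, Player 4, Player 5 and Player 6 are above the threshold, contributing 44 each; the remaining 6 contribute 0. Total contributed: 176.
Player 1 keeps 44 and receives 7.4 × 176 × 2/64 = 40.70 from the maintenance fund, for a payoff of 84.70.

84.70 euros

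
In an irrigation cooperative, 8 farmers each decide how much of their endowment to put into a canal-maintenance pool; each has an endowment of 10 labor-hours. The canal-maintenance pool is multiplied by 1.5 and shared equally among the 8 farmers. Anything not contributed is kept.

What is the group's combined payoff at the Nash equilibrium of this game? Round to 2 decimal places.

80.00 labor-hours

Each contributed unit returns 1.5/8 = 0.1875 to its contributor — below 1 — so contributing 0 is dominant for every player. At the Nash equilibrium everyone keeps their 10, and the group total is 8 × 10 = 80.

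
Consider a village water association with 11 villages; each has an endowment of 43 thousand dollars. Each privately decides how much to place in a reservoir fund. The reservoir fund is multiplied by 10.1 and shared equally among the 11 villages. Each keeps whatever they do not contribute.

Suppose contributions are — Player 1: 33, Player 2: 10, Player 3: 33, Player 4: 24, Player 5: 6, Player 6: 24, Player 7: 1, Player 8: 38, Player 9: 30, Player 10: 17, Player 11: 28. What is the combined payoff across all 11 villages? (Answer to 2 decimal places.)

Total contributed: 33 + 10 + 33 + 24 + 6 + 24 + 1 + 38 + 30 + 17 + 28 = 244; total kept: 11 × 43 − 244 = 229.
The reservoir fund pays out 10.1 × 244 = 2464.40 in aggregate.
Group total = 229 + 2464.40 = 2693.40.

2693.40 thousand dollars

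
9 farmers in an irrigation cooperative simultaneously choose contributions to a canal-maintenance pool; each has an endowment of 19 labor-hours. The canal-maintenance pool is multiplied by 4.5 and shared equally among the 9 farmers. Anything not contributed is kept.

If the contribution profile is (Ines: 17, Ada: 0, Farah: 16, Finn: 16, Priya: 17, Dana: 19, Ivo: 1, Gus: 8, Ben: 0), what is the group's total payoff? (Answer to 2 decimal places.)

Total contributed: 17 + 0 + 16 + 16 + 17 + 19 + 1 + 8 + 0 = 94; total kept: 9 × 19 − 94 = 77.
The canal-maintenance pool pays out 4.5 × 94 = 423.00 in aggregate.
Group total = 77 + 423.00 = 500.00.

500.00 labor-hours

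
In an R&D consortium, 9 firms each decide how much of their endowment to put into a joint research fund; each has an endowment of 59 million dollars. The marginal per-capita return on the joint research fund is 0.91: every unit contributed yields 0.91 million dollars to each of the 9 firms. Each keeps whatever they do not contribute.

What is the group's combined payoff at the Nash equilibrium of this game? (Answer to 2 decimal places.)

The private return per contributed unit is 0.91 < 1, so contributing 0 is dominant for every player. At the Nash equilibrium everyone keeps their 59, and the group total is 9 × 59 = 531.

531.00 million dollars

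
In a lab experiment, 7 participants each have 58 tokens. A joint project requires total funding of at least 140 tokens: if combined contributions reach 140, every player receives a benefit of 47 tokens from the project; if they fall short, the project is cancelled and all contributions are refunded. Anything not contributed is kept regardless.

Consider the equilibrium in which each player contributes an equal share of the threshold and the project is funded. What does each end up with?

85 tokens

Equal share of the threshold: 140/7 = 20.
At this profile no one gains by cutting their contribution: any cut drops the total below 140, the project is cancelled, contributions are refunded, and the deviator ends with 58, which is less than 58 − 20 + 47 = 85. Contributing more than 20 just wastes the excess. So contributing exactly 20 is a best response.
Each player's payoff: 58 − 20 + 47 = 85.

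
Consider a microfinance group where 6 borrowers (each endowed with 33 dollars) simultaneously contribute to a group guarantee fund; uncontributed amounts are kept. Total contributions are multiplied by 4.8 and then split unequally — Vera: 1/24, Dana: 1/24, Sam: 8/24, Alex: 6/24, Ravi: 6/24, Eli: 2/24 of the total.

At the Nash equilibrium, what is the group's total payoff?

Each unit j contributes comes back to j as 4.8 × (j's share), so j prefers to contribute only if that share exceeds 1/4.8 = 0.2083; otherwise keeping the unit dominates.
The shares above 0.2083 belong to Sam, Alex and Ravi, contributing 33 each; the remaining 3 contribute 0. Total contributed: 99.
The group guarantee fund pays out 4.8 × 99 = 475.20 in total (split across the unequal shares, but the aggregate is all that matters for the group sum).
The 3 free-riders keep 33 each, adding 99. Group total = 99 + 475.20 = 574.20.

574.20 dollars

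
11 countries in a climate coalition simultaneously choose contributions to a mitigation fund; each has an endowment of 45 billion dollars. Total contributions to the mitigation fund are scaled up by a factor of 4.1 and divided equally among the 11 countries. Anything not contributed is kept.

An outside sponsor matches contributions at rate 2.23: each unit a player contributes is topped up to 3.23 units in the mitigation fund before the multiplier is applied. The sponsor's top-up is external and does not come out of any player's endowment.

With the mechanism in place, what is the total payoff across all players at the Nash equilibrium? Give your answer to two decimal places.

Under the mechanism each unit contributed yields 4.1 × 3.23 / 11 = 1.2039 back to its contributor per unit of net cost, which exceeds 1, making full contribution the dominant choice for everyone.
At the Nash equilibrium everyone contributes 45. Group total payoff = 4.1 × 3.23 × 495 = 6555.29.

6555.29 billion dollars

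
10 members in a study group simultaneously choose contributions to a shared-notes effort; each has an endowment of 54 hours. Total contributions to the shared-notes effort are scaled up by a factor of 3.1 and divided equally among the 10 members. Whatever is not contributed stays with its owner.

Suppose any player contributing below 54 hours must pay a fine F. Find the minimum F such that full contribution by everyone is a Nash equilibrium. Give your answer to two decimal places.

37.26 hours

Given the others contribute fully, the best deviation is to contribute 0 (any partial contribution still incurs the fine and gives up units whose private return 0.3100 is below 1).
Deviating from 54 to 0 saves 54 hours but forfeits the deviator's share of the drop in the shared-notes effort: 3.1/10 × 54 = 16.74.
So the deviation gain is 54 − 16.74 = 37.26, and the fine must be at least 37.26 hours to wipe it out.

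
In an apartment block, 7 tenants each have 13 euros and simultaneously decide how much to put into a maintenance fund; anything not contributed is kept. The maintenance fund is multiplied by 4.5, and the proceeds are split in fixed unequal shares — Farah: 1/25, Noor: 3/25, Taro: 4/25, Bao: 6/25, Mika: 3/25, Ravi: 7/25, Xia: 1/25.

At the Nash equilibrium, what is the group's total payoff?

Player j's private return per contributed unit is 4.5 × (j's share). Contributing is weakly dominant for j when that share is at least 1/4.5 = 0.2222, and contributing 0 is dominant otherwise.
Bao and Ravi are above the threshold, contributing 13 each; the remaining 5 contribute 0. Total contributed: 26.
The maintenance fund pays out 4.5 × 26 = 117.00 in total (split across the unequal shares, but the aggregate is all that matters for the group sum).
The 5 free-riders keep 13 each, adding 65. Group total = 65 + 117.00 = 182.00.

182.00 euros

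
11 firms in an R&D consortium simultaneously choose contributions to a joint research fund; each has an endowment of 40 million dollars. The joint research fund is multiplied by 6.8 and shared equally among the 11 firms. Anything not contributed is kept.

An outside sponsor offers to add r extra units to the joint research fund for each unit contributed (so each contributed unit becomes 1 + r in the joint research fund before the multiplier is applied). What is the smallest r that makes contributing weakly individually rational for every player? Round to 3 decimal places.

0.618

With matching at rate r, one contributed unit becomes (1 + r) in the joint research fund and returns 6.8 × (1 + r) / 11 to the contributor.
Setting this equal to 1: 1 + r = 11/6.8 = 1.6176.
So the minimum matching rate is r = 1.6176 − 1 = 0.618.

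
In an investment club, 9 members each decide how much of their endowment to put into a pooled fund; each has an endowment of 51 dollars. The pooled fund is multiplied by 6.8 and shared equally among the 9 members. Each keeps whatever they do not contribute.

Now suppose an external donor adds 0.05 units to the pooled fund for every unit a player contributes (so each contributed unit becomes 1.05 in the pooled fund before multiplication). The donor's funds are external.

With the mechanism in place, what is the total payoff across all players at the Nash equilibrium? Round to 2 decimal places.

Even with the mechanism, each unit contributed returns only 6.8 × 1.05 / 9 = 0.7933 per unit of net cost, so contributing nothing is still dominant.
Everyone keeps their endowment and the group total is 9 × 51 = 459.

459.00 dollars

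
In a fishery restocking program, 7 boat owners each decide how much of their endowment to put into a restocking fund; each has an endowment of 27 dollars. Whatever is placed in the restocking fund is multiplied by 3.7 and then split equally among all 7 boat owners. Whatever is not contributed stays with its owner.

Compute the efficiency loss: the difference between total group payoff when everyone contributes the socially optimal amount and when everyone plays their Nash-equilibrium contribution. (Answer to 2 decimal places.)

Each contributed unit returns 3.7/7 = 0.5286 to its contributor — below 1 — so contributing 0 is dominant for every player. At the Nash equilibrium everyone keeps their 27, and the group total is 7 × 27 = 189.
Each contributed unit returns 3.700 to the group as a whole (0.5286 to each of 7 players), which exceeds 1, so the social optimum is full contribution: group total = 3.700 × 189 = 699.30.
Efficiency loss = 699.30 − 189 = 510.30.

510.30 dollars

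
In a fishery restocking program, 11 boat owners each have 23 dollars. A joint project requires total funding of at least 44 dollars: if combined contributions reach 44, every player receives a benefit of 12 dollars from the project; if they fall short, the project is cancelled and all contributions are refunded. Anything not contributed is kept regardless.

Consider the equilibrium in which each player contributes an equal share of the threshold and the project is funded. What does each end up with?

31 dollars

Equal share of the threshold: 44/11 = 4.
At this profile no one gains by cutting their contribution: any cut drops the total below 44, the project is cancelled, contributions are refunded, and the deviator ends with 23, which is less than 23 − 4 + 12 = 31. Contributing more than 4 just wastes the excess. So contributing exactly 4 is a best response.
Each player's payoff: 23 − 4 + 12 = 31.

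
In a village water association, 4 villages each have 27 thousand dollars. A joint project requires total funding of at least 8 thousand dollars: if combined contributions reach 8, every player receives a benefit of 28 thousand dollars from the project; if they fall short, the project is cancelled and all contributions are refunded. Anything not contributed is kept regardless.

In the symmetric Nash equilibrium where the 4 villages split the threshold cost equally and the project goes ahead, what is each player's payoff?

53 thousand dollars

Equal share of the threshold: 8/4 = 2.
At this profile no one gains by cutting their contribution: any cut drops the total below 8, the project is cancelled, contributions are refunded, and the deviator ends with 27, which is less than 27 − 2 + 28 = 53. Contributing more than 2 just wastes the excess. So contributing exactly 2 is a best response.
Each player's payoff: 27 − 2 + 28 = 53.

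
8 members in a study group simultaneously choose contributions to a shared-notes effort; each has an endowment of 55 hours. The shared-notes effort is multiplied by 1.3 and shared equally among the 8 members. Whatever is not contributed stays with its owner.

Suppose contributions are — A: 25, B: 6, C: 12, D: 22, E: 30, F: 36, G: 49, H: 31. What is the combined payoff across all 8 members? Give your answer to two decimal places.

Total contributed: 25 + 6 + 12 + 22 + 30 + 36 + 49 + 31 = 211; total kept: 8 × 55 − 211 = 229.
The shared-notes effort pays out 1.3 × 211 = 274.30 in aggregate.
Group total = 229 + 274.30 = 503.30.

503.30 hours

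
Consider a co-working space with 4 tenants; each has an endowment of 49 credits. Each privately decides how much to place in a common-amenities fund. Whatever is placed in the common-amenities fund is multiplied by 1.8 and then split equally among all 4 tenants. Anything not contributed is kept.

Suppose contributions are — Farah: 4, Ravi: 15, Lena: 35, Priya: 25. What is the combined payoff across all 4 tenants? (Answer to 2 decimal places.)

259.20 credits

Total contributed: 4 + 15 + 35 + 25 = 79; total kept: 4 × 49 − 79 = 117.
The common-amenities fund pays out 1.8 × 79 = 142.20 in aggregate.
Group total = 117 + 142.20 = 259.20.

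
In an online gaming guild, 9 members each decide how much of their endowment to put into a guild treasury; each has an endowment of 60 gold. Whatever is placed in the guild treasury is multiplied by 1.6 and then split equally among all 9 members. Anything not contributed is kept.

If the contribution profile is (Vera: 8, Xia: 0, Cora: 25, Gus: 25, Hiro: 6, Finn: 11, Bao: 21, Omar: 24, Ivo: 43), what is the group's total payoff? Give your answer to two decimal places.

637.80 gold

Total contributed: 8 + 0 + 25 + 25 + 6 + 11 + 21 + 24 + 43 = 163; total kept: 9 × 60 − 163 = 377.
The guild treasury pays out 1.6 × 163 = 260.80 in aggregate.
Group total = 377 + 260.80 = 637.80.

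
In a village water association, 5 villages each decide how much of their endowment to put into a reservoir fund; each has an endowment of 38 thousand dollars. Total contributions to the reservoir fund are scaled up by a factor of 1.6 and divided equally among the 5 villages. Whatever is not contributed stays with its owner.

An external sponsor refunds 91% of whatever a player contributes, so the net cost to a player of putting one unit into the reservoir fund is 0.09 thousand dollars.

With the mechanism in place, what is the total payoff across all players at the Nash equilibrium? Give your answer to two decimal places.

Under the mechanism each unit contributed yields (1.6/5) / 0.09 = 3.5556 back to its contributor per unit of net cost, which exceeds 1, making full contribution the dominant choice for everyone.
So the Nash equilibrium is full contribution by all 5; the group earns 5 × (38 × 0.91 + 1.6 × 38) = 476.90.

476.90 thousand dollars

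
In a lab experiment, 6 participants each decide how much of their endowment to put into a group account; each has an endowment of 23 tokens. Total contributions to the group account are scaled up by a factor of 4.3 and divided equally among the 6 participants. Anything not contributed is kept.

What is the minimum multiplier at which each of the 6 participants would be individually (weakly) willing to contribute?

6

A contributed unit returns (multiplier)/6 to its contributor.
This reaches 1 exactly when the multiplier is 6.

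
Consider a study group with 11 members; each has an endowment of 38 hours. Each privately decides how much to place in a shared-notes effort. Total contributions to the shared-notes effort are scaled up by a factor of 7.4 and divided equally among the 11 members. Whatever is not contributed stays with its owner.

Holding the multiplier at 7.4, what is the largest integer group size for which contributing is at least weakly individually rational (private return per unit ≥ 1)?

Private return per unit is 7.4/(group size), which is ≥ 1 whenever the group size is ≤ 7.4.
The largest such integer is 7.

7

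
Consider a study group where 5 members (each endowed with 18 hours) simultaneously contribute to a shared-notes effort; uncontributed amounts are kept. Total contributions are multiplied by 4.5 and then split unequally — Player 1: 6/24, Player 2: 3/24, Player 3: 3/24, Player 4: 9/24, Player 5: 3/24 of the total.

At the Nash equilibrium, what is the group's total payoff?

216.00 hours

A player with share s gets back 4.5·s per unit contributed, so full contribution is dominant for anyone with s > 1/4.5 = 0.2222 and zero contribution is dominant for anyone below.
Player 1 and Player 4 are above the threshold, contributing 18 each; the remaining 3 contribute 0. Total contributed: 36.
The shared-notes effort pays out 4.5 × 36 = 162.00 in total (split across the unequal shares, but the aggregate is all that matters for the group sum).
The 3 free-riders keep 18 each, adding 54. Group total = 54 + 162.00 = 216.00.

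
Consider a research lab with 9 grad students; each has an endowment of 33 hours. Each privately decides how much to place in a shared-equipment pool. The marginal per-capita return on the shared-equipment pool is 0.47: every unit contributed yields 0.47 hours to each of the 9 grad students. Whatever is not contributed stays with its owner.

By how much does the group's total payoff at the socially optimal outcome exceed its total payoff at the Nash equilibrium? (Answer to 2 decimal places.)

959.31 hours

The private return per contributed unit is 0.47 < 1, so contributing 0 is dominant for every player. At the Nash equilibrium everyone keeps their 33, and the group total is 9 × 33 = 297.
Each contributed unit returns 4.230 to the group as a whole (0.47 to each of 9 players), which exceeds 1, so the social optimum is full contribution: group total = 4.230 × 297 = 1256.31.
Efficiency loss = 1256.31 − 297 = 959.31.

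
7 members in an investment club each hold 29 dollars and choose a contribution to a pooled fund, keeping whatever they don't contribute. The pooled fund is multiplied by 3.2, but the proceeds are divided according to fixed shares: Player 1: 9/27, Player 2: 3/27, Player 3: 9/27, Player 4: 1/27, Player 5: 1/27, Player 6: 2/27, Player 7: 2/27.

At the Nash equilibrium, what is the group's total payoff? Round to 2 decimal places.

A player with share s gets back 3.2·s per unit contributed, so full contribution is dominant for anyone with s > 1/3.2 = 0.3125 and zero contribution is dominant for anyone below.
Player 1 and Player 3 are above the threshold, contributing 29 each; the remaining 5 contribute 0. Total contributed: 58.
The pooled fund pays out 3.2 × 58 = 185.60 in total (split across the unequal shares, but the aggregate is all that matters for the group sum).
The 5 free-riders keep 29 each, adding 145. Group total = 145 + 185.60 = 330.60.

330.60 dollars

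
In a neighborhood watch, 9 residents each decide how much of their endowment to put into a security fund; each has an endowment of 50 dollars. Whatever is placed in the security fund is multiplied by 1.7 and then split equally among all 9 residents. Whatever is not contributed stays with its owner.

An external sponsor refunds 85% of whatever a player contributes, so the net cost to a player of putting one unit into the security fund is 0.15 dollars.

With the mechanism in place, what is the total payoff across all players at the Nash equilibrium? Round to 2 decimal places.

Under the mechanism each unit contributed yields (1.7/9) / 0.15 = 1.2593 back to its contributor per unit of net cost, which exceeds 1, making full contribution the dominant choice for everyone.
At the Nash equilibrium everyone contributes 50. Group total payoff = 9 × (50 × 0.85 + 1.7 × 50) = 1147.50.

1147.50 dollars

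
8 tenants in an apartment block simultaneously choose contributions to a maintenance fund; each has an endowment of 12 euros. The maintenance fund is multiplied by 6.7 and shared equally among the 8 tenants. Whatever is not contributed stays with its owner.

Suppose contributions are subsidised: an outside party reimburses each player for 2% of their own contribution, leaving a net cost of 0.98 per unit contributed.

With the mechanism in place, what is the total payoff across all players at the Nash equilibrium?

96.00 euros

With the mechanism, a contributed unit returns (6.7/8) / 0.98 = 0.8546 per unit of net cost — still below 1 — so contributing 0 remains dominant for every player.
Everyone keeps their endowment and the group total is 8 × 12 = 96.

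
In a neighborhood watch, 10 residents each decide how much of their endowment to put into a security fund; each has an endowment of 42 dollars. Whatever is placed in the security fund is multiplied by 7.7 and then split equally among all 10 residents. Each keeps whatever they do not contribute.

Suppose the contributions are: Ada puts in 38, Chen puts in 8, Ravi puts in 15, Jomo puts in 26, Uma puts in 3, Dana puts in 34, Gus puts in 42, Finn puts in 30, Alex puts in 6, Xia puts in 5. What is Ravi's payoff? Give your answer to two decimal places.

Total contributed: 38 + 8 + 15 + 26 + 3 + 34 + 42 + 30 + 6 + 5 = 207.
Each receives 7.7 × 207 / 10 = 159.39 from the security fund.
Ravi keeps 42 − 15 = 27, so Ravi's payoff is 27 + 159.39 = 186.39.

186.39 dollars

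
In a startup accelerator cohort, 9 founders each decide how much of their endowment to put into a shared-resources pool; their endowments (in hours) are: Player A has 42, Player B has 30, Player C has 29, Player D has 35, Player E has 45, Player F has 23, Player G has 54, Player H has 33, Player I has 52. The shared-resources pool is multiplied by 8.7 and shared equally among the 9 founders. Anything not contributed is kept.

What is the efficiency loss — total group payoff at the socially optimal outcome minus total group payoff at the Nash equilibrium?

2641.10 hours

The private return per contributed unit is 8.7/9 = 0.9667 < 1 for every player regardless of endowment, so the Nash equilibrium is zero contribution and the group total is Σ E_j = 42 + 30 + 29 + 35 + 45 + 23 + 54 + 33 + 52 = 343.
Each contributed unit returns 8.700 to the group, so the social optimum is full contribution by everyone: group total = 8.700 × 343 = 2984.10.
Efficiency loss = (8.700 − 1) × 343 = 2641.10.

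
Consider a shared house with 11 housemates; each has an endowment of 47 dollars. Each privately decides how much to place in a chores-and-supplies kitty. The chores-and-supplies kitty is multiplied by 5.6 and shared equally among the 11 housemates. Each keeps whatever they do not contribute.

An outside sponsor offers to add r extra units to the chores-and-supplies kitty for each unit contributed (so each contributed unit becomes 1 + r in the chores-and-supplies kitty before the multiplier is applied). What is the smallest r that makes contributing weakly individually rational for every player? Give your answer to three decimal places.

0.964

With matching at rate r, one contributed unit becomes (1 + r) in the chores-and-supplies kitty and returns 5.6 × (1 + r) / 11 to the contributor.
Setting this equal to 1: 1 + r = 11/5.6 = 1.9643.
So the minimum matching rate is r = 1.9643 − 1 = 0.964.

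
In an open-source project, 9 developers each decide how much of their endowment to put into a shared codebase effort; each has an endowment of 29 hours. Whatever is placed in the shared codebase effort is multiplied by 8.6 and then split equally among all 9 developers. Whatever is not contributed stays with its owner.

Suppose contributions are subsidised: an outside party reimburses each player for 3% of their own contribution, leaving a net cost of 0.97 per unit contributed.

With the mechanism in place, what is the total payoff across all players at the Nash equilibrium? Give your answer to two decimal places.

261.00 hours

With the mechanism, a contributed unit returns (8.6/9) / 0.97 = 0.9851 per unit of net cost — still below 1 — so contributing 0 remains dominant for every player.
Everyone keeps their endowment and the group total is 9 × 29 = 261.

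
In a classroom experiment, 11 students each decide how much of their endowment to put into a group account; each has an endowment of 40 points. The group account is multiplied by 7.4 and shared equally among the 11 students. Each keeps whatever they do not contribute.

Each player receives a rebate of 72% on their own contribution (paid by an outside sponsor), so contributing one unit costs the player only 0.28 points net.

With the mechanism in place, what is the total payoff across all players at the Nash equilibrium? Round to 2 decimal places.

3572.80 points

The effective private return per unit is now (7.4/11) / 0.28 = 2.4026 > 1, so every player's dominant strategy flips to full contribution.
So the Nash equilibrium is full contribution by all 11; the group earns 11 × (40 × 0.72 + 7.4 × 40) = 3572.80.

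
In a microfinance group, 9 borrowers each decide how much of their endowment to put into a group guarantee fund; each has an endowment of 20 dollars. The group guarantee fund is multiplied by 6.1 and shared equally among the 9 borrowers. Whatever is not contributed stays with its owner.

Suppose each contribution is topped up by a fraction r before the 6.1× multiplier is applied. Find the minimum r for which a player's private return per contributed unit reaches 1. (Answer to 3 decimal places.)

With matching at rate r, one contributed unit becomes (1 + r) in the group guarantee fund and returns 6.1 × (1 + r) / 9 to the contributor.
Setting this equal to 1: 1 + r = 9/6.1 = 1.4754.
So the minimum matching rate is r = 1.4754 − 1 = 0.475.

0.475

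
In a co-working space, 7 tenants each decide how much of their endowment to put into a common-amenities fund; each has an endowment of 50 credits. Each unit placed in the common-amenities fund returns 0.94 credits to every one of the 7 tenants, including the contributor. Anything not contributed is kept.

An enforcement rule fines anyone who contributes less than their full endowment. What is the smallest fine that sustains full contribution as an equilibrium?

3.00 credits

Given the others contribute fully, the best deviation is to contribute 0 (any partial contribution still incurs the fine and gives up units whose private return 0.94 is below 1).
Deviating from 50 to 0 saves 50 credits but forfeits the deviator's share of the drop in the common-amenities fund: 0.94 × 50 = 47.00.
So the deviation gain is 50 − 47.00 = 3.00, and the fine must be at least 3.00 credits to wipe it out.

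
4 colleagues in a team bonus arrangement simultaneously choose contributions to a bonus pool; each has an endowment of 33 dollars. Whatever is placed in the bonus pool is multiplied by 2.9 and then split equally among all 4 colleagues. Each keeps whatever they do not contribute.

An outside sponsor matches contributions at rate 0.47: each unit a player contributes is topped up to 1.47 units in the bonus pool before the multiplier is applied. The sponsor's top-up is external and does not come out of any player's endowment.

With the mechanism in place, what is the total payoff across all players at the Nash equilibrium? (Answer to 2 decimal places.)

The effective private return per unit is now 2.9 × 1.47 / 4 = 1.0658 > 1, so every player's dominant strategy flips to full contribution.
So the Nash equilibrium is full contribution by all 4; the group earns 2.9 × 1.47 × 132 = 562.72.

562.72 dollars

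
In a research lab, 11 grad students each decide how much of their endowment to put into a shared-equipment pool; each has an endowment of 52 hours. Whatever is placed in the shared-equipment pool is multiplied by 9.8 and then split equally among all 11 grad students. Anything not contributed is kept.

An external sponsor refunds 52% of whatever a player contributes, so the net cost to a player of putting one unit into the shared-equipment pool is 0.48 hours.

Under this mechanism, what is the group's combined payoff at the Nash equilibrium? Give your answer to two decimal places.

With the mechanism, a contributed unit returns (9.8/11) / 0.48 = 1.8561 per unit of net cost to the contributor — now above 1 — so contributing fully is weakly dominant for every player.
So the Nash equilibrium is full contribution by all 11; the group earns 11 × (52 × 0.52 + 9.8 × 52) = 5903.04.

5903.04 hours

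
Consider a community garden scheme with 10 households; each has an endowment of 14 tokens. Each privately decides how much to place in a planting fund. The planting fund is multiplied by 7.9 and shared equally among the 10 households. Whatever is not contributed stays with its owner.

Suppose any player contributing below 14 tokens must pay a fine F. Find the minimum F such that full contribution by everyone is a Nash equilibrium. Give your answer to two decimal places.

Given the others contribute fully, the best deviation is to contribute 0 (any partial contribution still incurs the fine and gives up units whose private return 0.7900 is below 1).
Deviating from 14 to 0 saves 14 tokens but forfeits the deviator's share of the drop in the planting fund: 7.9/10 × 14 = 11.06.
So the deviation gain is 14 − 11.06 = 2.94, and the fine must be at least 2.94 tokens to wipe it out.

2.94 tokens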